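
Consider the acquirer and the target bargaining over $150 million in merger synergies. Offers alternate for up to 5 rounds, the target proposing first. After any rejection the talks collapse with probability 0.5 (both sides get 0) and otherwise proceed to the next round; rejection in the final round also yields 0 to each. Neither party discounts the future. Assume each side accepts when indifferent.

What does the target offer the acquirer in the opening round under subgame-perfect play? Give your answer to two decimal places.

Round 5 (the target proposes): the acquirer will accept anything ≥ 0, so the target offers 0 and keeps 150.
Round 4 (the acquirer proposes): rejecting gives the target an expected 0.5 × 150 = 75, so the acquirer offers 75, keeping 75.
Round 3 (the target proposes): rejecting gives the acquirer an expected 0.5 × 75 = 37.5, so the target offers 37.5, keeping 112.5.
Round 2 (the acquirer proposes): rejecting gives the target an expected 0.5 × 112.5 = 56.25. The acquirer offers 56.25 and keeps 150 − 56.25 = 93.75.
Round 1 (the target proposes): rejecting gives the acquirer an expected 0.5 × 93.75 = 46.875, so the target offers 46.875, keeping 103.125.

46.88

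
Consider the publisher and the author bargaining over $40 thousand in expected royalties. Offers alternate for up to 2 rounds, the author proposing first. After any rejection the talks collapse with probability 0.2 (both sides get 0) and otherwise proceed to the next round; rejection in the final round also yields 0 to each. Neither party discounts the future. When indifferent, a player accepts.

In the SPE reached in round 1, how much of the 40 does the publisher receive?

32

By backward induction:
Round 2 (the publisher proposes): rejection yields 0 for the author; the publisher offers 0 and keeps 40.
Round 1 (the author proposes): rejecting gives the publisher an expected 0.8 × 40 = 32. The author offers 32 and keeps 40 − 32 = 8.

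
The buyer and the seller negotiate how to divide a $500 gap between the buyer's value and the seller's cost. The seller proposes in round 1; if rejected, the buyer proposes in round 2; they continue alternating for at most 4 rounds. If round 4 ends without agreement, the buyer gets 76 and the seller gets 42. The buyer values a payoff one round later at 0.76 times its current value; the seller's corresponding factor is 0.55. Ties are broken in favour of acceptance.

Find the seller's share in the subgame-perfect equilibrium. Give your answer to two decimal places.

183.50

Round 4 (the buyer proposes): the seller gets 42 if talks fail, so the buyer offers 42 and keeps 458.
Round 3 (the seller proposes): the buyer can get 458 next round, worth 0.76 × 458 = 348.08 now. The seller offers 348.08 and keeps 500 − 348.08 = 151.92.
Round 2 (the buyer proposes): the seller can get 151.92 next round, worth 0.55 × 151.92 = 83.556 now. The buyer offers 83.556 and keeps 500 − 83.556 = 416.444.
Round 1 (the seller proposes): the buyer can get 416.444 next round, worth 0.76 × 416.444 = 316.49744 now; the seller offers that and keeps 183.50256.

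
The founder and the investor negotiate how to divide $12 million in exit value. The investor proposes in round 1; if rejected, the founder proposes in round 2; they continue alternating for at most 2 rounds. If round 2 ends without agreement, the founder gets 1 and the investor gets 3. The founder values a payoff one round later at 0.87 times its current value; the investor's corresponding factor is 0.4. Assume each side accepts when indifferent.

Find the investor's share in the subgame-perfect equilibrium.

Round 2 (the founder proposes): the investor gets 3 if talks fail, so the founder offers 3 and keeps 9.
Round 1 (the investor proposes): the founder can get 9 next round, worth 0.87 × 9 = 7.83 now. The investor offers 7.83 and keeps 12 − 7.83 = 4.17.

4.17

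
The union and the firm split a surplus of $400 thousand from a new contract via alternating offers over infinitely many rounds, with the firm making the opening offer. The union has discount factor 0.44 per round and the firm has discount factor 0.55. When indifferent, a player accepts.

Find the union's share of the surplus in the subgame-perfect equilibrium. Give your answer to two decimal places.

104.49

When the firm proposes, the union accepts any offer worth at least 0.44 times what the union would get by proposing next round; and vice versa.
This gives x = 400 − 0.44y and y = 400 − 0.55x, where x and y are each side's share when it proposes.
Hence (1 − 0.44·0.55)x = 400(1 − 0.44), i.e. 0.758·x = 224.
x ≈ 295.5145; the union's share is 400 − x ≈ 104.4855.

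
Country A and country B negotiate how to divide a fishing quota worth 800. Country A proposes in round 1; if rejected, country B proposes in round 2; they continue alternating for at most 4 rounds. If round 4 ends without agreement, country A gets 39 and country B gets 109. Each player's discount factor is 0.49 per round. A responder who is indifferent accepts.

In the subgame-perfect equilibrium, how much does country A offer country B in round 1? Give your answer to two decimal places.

Round 4 (country B proposes): country A gets 39 if talks fail, so country B offers 39 and keeps 761.
Round 3 (country A proposes): country B can get 761 next round, worth 0.49 × 761 = 372.89 now, so country A offers 372.89, keeping 427.11.
Round 2 (country B proposes): country A can get 427.11 next round, worth 0.49 × 427.11 = 209.2839 now. Country B offers 209.2839 and keeps 800 − 209.2839 = 590.7161.
Round 1 (country A proposes): country B can get 590.7161 next round, worth 0.49 × 590.7161 = 289.450889 now; country A offers that and keeps 510.549111.

289.45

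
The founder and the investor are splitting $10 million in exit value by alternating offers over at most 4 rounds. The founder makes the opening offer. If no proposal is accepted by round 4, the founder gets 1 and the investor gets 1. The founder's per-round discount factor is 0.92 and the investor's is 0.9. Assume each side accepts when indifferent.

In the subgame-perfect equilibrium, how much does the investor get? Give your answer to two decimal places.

Round 4 (the investor proposes): the founder gets 1 if talks fail, so the investor offers 1 and keeps 9.
Round 3 (the founder proposes): the investor can get 9 next round, worth 0.9 × 9 = 8.1 now, so the founder offers 8.1, keeping 1.9.
Round 2 (the investor proposes): the founder can get 1.9 next round, worth 0.92 × 1.9 = 1.748 now. The investor offers 1.748 and keeps 10 − 1.748 = 8.252.
Round 1 (the founder proposes): the investor can get 8.252 next round, worth 0.9 × 8.252 = 7.4268 now; the founder offers that and keeps 2.5732.

7.43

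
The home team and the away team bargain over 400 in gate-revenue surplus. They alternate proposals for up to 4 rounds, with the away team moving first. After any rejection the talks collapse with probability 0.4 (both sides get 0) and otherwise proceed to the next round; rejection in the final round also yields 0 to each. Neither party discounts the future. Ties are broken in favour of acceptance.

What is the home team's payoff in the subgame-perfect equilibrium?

By backward induction:
Round 4 (the home team proposes): rejection yields 0 for the away team; the home team offers 0 and keeps 400.
Round 3 (the away team proposes): rejecting gives the home team an expected 0.6 × 400 = 240, so the away team offers 240, keeping 160.
Round 2 (the home team proposes): rejecting gives the away team an expected 0.6 × 160 = 96. The home team offers 96 and keeps 400 − 96 = 304.
Round 1 (the away team proposes): rejecting gives the home team an expected 0.6 × 304 = 182.4; the away team offers that and keeps 217.6.

182.4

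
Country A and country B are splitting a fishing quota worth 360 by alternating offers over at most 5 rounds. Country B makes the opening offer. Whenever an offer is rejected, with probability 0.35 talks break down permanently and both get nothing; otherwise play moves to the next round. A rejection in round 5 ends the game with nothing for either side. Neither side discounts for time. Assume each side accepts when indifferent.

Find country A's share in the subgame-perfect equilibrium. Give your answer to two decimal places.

By backward induction:
Round 5 (country B proposes): country A will accept anything ≥ 0, so country B offers 0 and keeps 360.
Round 4 (country A proposes): rejecting gives country B an expected 0.65 × 360 = 234, so country A offers 234, keeping 126.
Round 3 (country B proposes): rejecting gives country A an expected 0.65 × 126 = 81.9, so country B offers 81.9, keeping 278.1.
Round 2 (country A proposes): rejecting gives country B an expected 0.65 × 278.1 = 180.765; country A offers that and keeps 179.235.
Round 1 (country B proposes): rejecting gives country A an expected 0.65 × 179.235 = 116.50275. Country B offers 116.50275 and keeps 360 − 116.50275 = 243.49725.

116.50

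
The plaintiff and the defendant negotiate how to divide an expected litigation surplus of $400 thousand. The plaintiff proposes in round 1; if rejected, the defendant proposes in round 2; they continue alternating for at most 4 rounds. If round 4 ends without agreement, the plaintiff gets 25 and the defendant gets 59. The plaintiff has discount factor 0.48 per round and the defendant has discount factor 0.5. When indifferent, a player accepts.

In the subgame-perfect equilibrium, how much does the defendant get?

Round 4 (the defendant proposes): the plaintiff gets 25 if talks fail, so the defendant offers 25 and keeps 375.
Round 3 (the plaintiff proposes): the defendant can get 375 next round, worth 0.5 × 375 = 187.5 now, so the plaintiff offers 187.5, keeping 212.5.
Round 2 (the defendant proposes): the plaintiff can get 212.5 next round, worth 0.48 × 212.5 = 102 now. The defendant offers 102 and keeps 400 − 102 = 298.
Round 1 (the plaintiff proposes): the defendant can get 298 next round, worth 0.5 × 298 = 149 now. The plaintiff offers 149 and keeps 400 − 149 = 251.

149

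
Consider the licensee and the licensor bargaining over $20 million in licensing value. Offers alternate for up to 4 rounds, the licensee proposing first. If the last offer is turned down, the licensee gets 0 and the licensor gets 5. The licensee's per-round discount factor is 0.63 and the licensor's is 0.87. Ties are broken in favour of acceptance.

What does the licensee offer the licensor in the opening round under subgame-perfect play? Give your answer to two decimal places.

By backward induction:
Round 4 (the licensor proposes): rejection yields 0 for the licensee; the licensor offers 0 and keeps 20.
Round 3 (the licensee proposes): the licensor can get 20 next round, worth 0.87 × 20 = 17.4 now; the licensee offers that and keeps 2.6.
Round 2 (the licensor proposes): the licensee can get 2.6 next round, worth 0.63 × 2.6 = 1.638 now; the licensor offers that and keeps 18.362.
Round 1 (the licensee proposes): the licensor can get 18.362 next round, worth 0.87 × 18.362 = 15.97494 now. The licensee offers 15.97494 and keeps 20 − 15.97494 = 4.02506.

15.97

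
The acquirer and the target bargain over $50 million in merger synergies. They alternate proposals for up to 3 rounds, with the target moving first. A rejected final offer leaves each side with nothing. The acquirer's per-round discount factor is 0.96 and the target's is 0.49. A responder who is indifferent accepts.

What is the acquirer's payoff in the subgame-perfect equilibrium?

Round 3 (the target proposes): the acquirer will accept anything ≥ 0, so the target offers 0 and keeps 50.
Round 2 (the acquirer proposes): the target can get 50 next round, worth 0.49 × 50 = 24.5 now. The acquirer offers 24.5 and keeps 50 − 24.5 = 25.5.
Round 1 (the target proposes): the acquirer can get 25.5 next round, worth 0.96 × 25.5 = 24.48 now. The target offers 24.48 and keeps 50 − 24.48 = 25.52.

24.48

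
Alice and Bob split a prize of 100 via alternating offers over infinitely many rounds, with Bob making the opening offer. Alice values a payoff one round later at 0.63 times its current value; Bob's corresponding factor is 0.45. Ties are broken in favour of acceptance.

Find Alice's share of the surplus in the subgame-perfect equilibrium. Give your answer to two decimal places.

Let x be Bob's share when Bob proposes and y be Alice's share when Alice proposes.
Alice accepts iff offered ≥ 0.63·y, so x = 100 − 0.63y. Symmetrically y = 100 − 0.45x.
Substituting: x = 100 − 0.63(100 − 0.45x), giving x(1 − 0.45·0.63) = 100(1 − 0.63).
So x = 100 × 0.37 / 0.7165 ≈ 51.6399, and Alice receives 100 − x ≈ 48.3601.

48.36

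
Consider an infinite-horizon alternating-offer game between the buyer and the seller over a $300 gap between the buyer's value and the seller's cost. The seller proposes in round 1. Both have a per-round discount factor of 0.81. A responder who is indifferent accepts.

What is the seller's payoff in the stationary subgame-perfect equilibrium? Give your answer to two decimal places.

In a stationary SPE each proposer offers the other exactly their discounted continuation value.
If the seller keeps x when proposing and the buyer keeps y when proposing, then x = 300 − 0.81y and y = 300 − 0.81x.
Solving: x = 300(1 − 0.81) / (1 − 0.81·0.81) = 57 / 0.3439 ≈ 165.7459.
The buyer gets 300 − 165.7459 ≈ 134.2541.

165.75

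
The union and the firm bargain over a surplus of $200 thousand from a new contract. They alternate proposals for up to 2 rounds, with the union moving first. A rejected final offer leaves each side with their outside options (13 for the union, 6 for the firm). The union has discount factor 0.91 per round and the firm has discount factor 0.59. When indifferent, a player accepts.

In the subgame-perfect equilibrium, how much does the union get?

Work backward from the last round.
Round 2 (the firm proposes): the union gets 13 if talks fail, so the firm offers 13 and keeps 187.
Round 1 (the union proposes): the firm can get 187 next round, worth 0.59 × 187 = 110.33 now, so the union offers 110.33, keeping 89.67.

89.67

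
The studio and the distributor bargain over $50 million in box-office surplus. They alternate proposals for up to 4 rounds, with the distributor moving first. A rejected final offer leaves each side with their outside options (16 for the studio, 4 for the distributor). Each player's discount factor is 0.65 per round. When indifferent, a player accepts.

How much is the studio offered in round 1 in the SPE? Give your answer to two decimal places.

Round 4 (the studio proposes): the distributor gets 4 if talks fail, so the studio offers 4 and keeps 46.
Round 3 (the distributor proposes): the studio can get 46 next round, worth 0.65 × 46 = 29.9 now. The distributor offers 29.9 and keeps 50 − 29.9 = 20.1.
Round 2 (the studio proposes): the distributor can get 20.1 next round, worth 0.65 × 20.1 = 13.065 now; the studio offers that and keeps 36.935.
Round 1 (the distributor proposes): the studio can get 36.935 next round, worth 0.65 × 36.935 = 24.00775 now, so the distributor offers 24.00775, keeping 25.99225.

24.01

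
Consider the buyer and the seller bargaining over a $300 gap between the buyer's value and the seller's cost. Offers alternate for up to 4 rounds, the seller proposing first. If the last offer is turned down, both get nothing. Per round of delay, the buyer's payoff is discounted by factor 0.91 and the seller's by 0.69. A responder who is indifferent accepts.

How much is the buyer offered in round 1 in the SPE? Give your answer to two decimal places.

Round 4 (the buyer proposes): the seller will accept anything ≥ 0, so the buyer offers 0 and keeps 300.
Round 3 (the seller proposes): the buyer can get 300 next round, worth 0.91 × 300 = 273 now. The seller offers 273 and keeps 300 − 273 = 27.
Round 2 (the buyer proposes): the seller can get 27 next round, worth 0.69 × 27 = 18.63 now, so the buyer offers 18.63, keeping 281.37.
Round 1 (the seller proposes): the buyer can get 281.37 next round, worth 0.91 × 281.37 = 256.0467 now. The seller offers 256.0467 and keeps 300 − 256.0467 = 43.9533.

256.05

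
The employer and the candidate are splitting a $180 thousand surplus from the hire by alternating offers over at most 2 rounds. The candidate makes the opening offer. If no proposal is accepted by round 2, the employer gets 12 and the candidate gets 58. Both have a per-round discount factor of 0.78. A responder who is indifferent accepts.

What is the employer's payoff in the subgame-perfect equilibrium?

95.16

Round 2 (the employer proposes): the candidate gets 58 if talks fail, so the employer offers 58 and keeps 122.
Round 1 (the candidate proposes): the employer can get 122 next round, worth 0.78 × 122 = 95.16 now. The candidate offers 95.16 and keeps 180 − 95.16 = 84.84.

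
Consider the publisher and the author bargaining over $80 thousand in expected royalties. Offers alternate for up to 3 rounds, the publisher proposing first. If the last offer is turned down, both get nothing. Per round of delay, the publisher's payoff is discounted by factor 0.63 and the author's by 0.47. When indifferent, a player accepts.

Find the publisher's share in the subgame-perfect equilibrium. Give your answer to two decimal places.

66.09

Round 3 (the publisher proposes): rejection yields 0 for the author; the publisher offers 0 and keeps 80.
Round 2 (the author proposes): the publisher can get 80 next round, worth 0.63 × 80 = 50.4 now; the author offers that and keeps 29.6.
Round 1 (the publisher proposes): the author can get 29.6 next round, worth 0.47 × 29.6 = 13.912 now, so the publisher offers 13.912, keeping 66.088.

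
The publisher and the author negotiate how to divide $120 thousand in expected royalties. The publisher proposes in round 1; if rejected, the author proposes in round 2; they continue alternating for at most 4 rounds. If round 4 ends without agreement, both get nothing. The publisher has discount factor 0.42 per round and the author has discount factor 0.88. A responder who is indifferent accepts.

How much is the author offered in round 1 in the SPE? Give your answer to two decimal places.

Round 4 (the author proposes): the publisher will accept anything ≥ 0, so the author offers 0 and keeps 120.
Round 3 (the publisher proposes): the author can get 120 next round, worth 0.88 × 120 = 105.6 now. The publisher offers 105.6 and keeps 120 − 105.6 = 14.4.
Round 2 (the author proposes): the publisher can get 14.4 next round, worth 0.42 × 14.4 = 6.048 now. The author offers 6.048 and keeps 120 − 6.048 = 113.952.
Round 1 (the publisher proposes): the author can get 113.952 next round, worth 0.88 × 113.952 = 100.27776 now, so the publisher offers 100.27776, keeping 19.72224.

100.28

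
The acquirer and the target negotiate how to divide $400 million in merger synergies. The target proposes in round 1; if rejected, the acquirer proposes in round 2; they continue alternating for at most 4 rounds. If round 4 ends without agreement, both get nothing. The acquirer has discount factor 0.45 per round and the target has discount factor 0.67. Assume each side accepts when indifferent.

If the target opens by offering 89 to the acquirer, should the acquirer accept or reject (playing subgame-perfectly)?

Reject

Round 4 (the acquirer proposes): the target will accept anything ≥ 0, so the acquirer offers 0 and keeps 400.
Round 3 (the target proposes): the acquirer can get 400 next round, worth 0.45 × 400 = 180 now; the target offers that and keeps 220.
Round 2 (the acquirer proposes): the target can get 220 next round, worth 0.67 × 220 = 147.4 now. The acquirer offers 147.4 and keeps 400 − 147.4 = 252.6.
So by rejecting in round 1, the acquirer gets 252.6 next round, worth 0.45 × 252.6 = 113.67 now.
Offer 89 < 113.67, so the acquirer rejects.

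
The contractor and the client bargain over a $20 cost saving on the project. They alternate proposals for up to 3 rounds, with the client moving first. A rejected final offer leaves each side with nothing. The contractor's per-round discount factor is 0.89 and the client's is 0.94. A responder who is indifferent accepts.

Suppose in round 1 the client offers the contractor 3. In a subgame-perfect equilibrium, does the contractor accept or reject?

Round 3 (the client proposes): the contractor will accept anything ≥ 0, so the client offers 0 and keeps 20.
Round 2 (the contractor proposes): the client can get 20 next round, worth 0.94 × 20 = 18.8 now. The contractor offers 18.8 and keeps 20 − 18.8 = 1.2.
So by rejecting in round 1, the contractor gets 1.2 next round, worth 0.89 × 1.2 = 1.068 now.
Offer 3 ≥ 1.068, so the contractor accepts.

Accept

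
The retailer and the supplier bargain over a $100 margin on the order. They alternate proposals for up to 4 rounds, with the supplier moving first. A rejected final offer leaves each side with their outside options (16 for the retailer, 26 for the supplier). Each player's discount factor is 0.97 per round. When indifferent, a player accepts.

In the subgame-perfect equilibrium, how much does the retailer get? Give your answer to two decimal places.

70.45

By backward induction:
Round 4 (the retailer proposes): the supplier gets 26 if talks fail, so the retailer offers 26 and keeps 74.
Round 3 (the supplier proposes): the retailer can get 74 next round, worth 0.97 × 74 = 71.78 now, so the supplier offers 71.78, keeping 28.22.
Round 2 (the retailer proposes): the supplier can get 28.22 next round, worth 0.97 × 28.22 = 27.3734 now. The retailer offers 27.3734 and keeps 100 − 27.3734 = 72.6266.
Round 1 (the supplier proposes): the retailer can get 72.6266 next round, worth 0.97 × 72.6266 = 70.447802 now; the supplier offers that and keeps 29.552198.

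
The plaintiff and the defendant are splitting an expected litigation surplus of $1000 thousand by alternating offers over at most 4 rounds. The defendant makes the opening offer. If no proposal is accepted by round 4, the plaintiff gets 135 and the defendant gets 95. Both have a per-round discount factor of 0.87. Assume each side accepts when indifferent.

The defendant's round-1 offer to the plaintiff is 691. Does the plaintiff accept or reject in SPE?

Round 4 (the plaintiff proposes): the defendant gets 95 if talks fail, so the plaintiff offers 95 and keeps 905.
Round 3 (the defendant proposes): the plaintiff can get 905 next round, worth 0.87 × 905 = 787.35 now, so the defendant offers 787.35, keeping 212.65.
Round 2 (the plaintiff proposes): the defendant can get 212.65 next round, worth 0.87 × 212.65 = 185.0055 now; the plaintiff offers that and keeps 814.9945.
So by rejecting in round 1, the plaintiff gets 814.9945 next round, worth 0.87 × 814.9945 = 709.045215 now.
Offer 691 < 709.045215, so the plaintiff rejects.

Reject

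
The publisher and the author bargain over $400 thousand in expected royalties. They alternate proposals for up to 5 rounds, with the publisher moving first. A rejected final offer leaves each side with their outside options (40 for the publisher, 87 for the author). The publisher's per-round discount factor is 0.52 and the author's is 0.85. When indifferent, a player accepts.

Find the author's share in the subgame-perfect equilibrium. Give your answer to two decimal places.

Solve by backward induction from round 5.
Round 5 (the publisher proposes): the author gets 87 if talks fail, so the publisher offers 87 and keeps 313.
Round 4 (the author proposes): the publisher can get 313 next round, worth 0.52 × 313 = 162.76 now; the author offers that and keeps 237.24.
Round 3 (the publisher proposes): the author can get 237.24 next round, worth 0.85 × 237.24 = 201.654 now, so the publisher offers 201.654, keeping 198.346.
Round 2 (the author proposes): the publisher can get 198.346 next round, worth 0.52 × 198.346 = 103.13992 now, so the author offers 103.13992, keeping 296.86008.
Round 1 (the publisher proposes): the author can get 296.86008 next round, worth 0.85 × 296.86008 = 252.331068 now, so the publisher offers 252.331068, keeping 147.668932.

252.33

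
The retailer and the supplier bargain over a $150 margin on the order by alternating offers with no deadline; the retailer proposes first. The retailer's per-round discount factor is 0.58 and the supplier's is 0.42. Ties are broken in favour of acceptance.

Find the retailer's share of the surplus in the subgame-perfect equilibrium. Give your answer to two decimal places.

Let x be the retailer's share when the retailer proposes and y be the supplier's share when the supplier proposes.
The supplier accepts iff offered ≥ 0.42·y, so x = 150 − 0.42y. Symmetrically y = 150 − 0.58x.
Substituting: x = 150 − 0.42(150 − 0.58x), giving x(1 − 0.58·0.42) = 150(1 − 0.42).
So x = 150 × 0.58 / 0.7564 ≈ 115.0185, and the supplier receives 150 − x ≈ 34.9815.

115.02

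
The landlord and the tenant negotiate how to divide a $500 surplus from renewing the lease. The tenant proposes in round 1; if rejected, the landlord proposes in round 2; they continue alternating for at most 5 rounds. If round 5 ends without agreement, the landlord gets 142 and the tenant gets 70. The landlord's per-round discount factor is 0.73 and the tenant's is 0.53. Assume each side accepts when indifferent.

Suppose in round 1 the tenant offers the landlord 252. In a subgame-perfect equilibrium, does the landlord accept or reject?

Round 5 (the tenant proposes): the landlord gets 142 if talks fail, so the tenant offers 142 and keeps 358.
Round 4 (the landlord proposes): the tenant can get 358 next round, worth 0.53 × 358 = 189.74 now; the landlord offers that and keeps 310.26.
Round 3 (the tenant proposes): the landlord can get 310.26 next round, worth 0.73 × 310.26 = 226.4898 now; the tenant offers that and keeps 273.5102.
Round 2 (the landlord proposes): the tenant can get 273.5102 next round, worth 0.53 × 273.5102 = 144.960406 now, so the landlord offers 144.960406, keeping 355.039594.
So by rejecting in round 1, the landlord gets 355.039594 next round, worth 0.73 × 355.039594 = 259.17890362 now.
Offer 252 < 259.17890362, so the landlord rejects.

Reject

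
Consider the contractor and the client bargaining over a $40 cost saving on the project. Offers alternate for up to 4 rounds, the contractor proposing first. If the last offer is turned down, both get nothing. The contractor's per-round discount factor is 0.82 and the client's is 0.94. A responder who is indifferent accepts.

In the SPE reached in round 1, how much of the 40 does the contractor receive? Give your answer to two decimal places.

Round 4 (the client proposes): the contractor will accept anything ≥ 0, so the client offers 0 and keeps 40.
Round 3 (the contractor proposes): the client can get 40 next round, worth 0.94 × 40 = 37.6 now. The contractor offers 37.6 and keeps 40 − 37.6 = 2.4.
Round 2 (the client proposes): the contractor can get 2.4 next round, worth 0.82 × 2.4 = 1.968 now; the client offers that and keeps 38.032.
Round 1 (the contractor proposes): the client can get 38.032 next round, worth 0.94 × 38.032 = 35.75008 now; the contractor offers that and keeps 4.24992.

4.25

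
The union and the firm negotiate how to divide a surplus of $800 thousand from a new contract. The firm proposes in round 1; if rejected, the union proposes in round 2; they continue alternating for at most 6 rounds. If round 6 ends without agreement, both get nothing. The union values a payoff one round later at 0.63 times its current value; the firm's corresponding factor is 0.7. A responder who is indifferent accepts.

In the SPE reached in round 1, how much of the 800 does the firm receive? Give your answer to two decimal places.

484.10

Round 6 (the union proposes): rejection yields 0 for the firm; the union offers 0 and keeps 800.
Round 5 (the firm proposes): the union can get 800 next round, worth 0.63 × 800 = 504 now. The firm offers 504 and keeps 800 − 504 = 296.
Round 4 (the union proposes): the firm can get 296 next round, worth 0.7 × 296 = 207.2 now. The union offers 207.2 and keeps 800 − 207.2 = 592.8.
Round 3 (the firm proposes): the union can get 592.8 next round, worth 0.63 × 592.8 = 373.464 now, so the firm offers 373.464, keeping 426.536.
Round 2 (the union proposes): the firm can get 426.536 next round, worth 0.7 × 426.536 = 298.5752 now; the union offers that and keeps 501.4248.
Round 1 (the firm proposes): the union can get 501.4248 next round, worth 0.63 × 501.4248 = 315.897624 now, so the firm offers 315.897624, keeping 484.102376.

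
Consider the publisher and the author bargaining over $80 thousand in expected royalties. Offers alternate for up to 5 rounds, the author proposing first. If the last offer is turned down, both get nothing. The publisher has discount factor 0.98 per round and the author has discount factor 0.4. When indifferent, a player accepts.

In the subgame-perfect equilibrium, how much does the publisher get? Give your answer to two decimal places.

65.48

Round 5 (the author proposes): the publisher will accept anything ≥ 0, so the author offers 0 and keeps 80.
Round 4 (the publisher proposes): the author can get 80 next round, worth 0.4 × 80 = 32 now, so the publisher offers 32, keeping 48.
Round 3 (the author proposes): the publisher can get 48 next round, worth 0.98 × 48 = 47.04 now; the author offers that and keeps 32.96.
Round 2 (the publisher proposes): the author can get 32.96 next round, worth 0.4 × 32.96 = 13.184 now; the publisher offers that and keeps 66.816.
Round 1 (the author proposes): the publisher can get 66.816 next round, worth 0.98 × 66.816 = 65.47968 now; the author offers that and keeps 14.52032.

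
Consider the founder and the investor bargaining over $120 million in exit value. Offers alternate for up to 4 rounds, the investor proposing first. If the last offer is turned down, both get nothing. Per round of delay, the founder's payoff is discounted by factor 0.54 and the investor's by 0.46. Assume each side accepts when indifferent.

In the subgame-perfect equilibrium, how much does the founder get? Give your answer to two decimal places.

Work backward from the last round.
Round 4 (the founder proposes): the investor will accept anything ≥ 0, so the founder offers 0 and keeps 120.
Round 3 (the investor proposes): the founder can get 120 next round, worth 0.54 × 120 = 64.8 now; the investor offers that and keeps 55.2.
Round 2 (the founder proposes): the investor can get 55.2 next round, worth 0.46 × 55.2 = 25.392 now; the founder offers that and keeps 94.608.
Round 1 (the investor proposes): the founder can get 94.608 next round, worth 0.54 × 94.608 = 51.08832 now; the investor offers that and keeps 68.91168.

51.09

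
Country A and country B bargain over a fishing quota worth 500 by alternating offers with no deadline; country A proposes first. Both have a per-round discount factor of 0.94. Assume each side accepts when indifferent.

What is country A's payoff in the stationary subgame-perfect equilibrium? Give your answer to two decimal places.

257.73

Let x be country A's share when country A proposes and y be country B's share when country B proposes.
Country B accepts iff offered ≥ 0.94·y, so x = 500 − 0.94y. Symmetrically y = 500 − 0.94x.
Substituting: x = 500 − 0.94(500 − 0.94x), giving x(1 − 0.94·0.94) = 500(1 − 0.94).
So x = 500 × 0.06 / 0.1164 ≈ 257.7320, and country B receives 500 − x ≈ 242.2680.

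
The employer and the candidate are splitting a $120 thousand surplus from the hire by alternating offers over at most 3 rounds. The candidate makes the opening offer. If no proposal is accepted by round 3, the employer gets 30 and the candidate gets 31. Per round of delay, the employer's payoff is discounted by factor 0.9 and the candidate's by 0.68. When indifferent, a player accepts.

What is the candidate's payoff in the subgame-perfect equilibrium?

67.08

By backward induction:
Round 3 (the candidate proposes): the employer gets 30 if talks fail, so the candidate offers 30 and keeps 90.
Round 2 (the employer proposes): the candidate can get 90 next round, worth 0.68 × 90 = 61.2 now, so the employer offers 61.2, keeping 58.8.
Round 1 (the candidate proposes): the employer can get 58.8 next round, worth 0.9 × 58.8 = 52.92 now; the candidate offers that and keeps 67.08.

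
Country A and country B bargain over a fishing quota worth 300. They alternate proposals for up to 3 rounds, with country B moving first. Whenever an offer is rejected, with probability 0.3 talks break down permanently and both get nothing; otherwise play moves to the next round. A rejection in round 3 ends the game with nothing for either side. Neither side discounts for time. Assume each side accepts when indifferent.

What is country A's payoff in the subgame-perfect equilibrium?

By backward induction:
Round 3 (country B proposes): rejection yields 0 for country A; country B offers 0 and keeps 300.
Round 2 (country A proposes): rejecting gives country B an expected 0.7 × 300 = 210; country A offers that and keeps 90.
Round 1 (country B proposes): rejecting gives country A an expected 0.7 × 90 = 63; country B offers that and keeps 237.

63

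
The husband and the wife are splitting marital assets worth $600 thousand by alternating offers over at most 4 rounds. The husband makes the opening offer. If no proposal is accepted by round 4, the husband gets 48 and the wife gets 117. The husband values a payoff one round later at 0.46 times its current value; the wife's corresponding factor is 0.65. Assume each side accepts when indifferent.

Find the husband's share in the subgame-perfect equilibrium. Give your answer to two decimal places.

282.12

By backward induction:
Round 4 (the wife proposes): the husband gets 48 if talks fail, so the wife offers 48 and keeps 552.
Round 3 (the husband proposes): the wife can get 552 next round, worth 0.65 × 552 = 358.8 now. The husband offers 358.8 and keeps 600 − 358.8 = 241.2.
Round 2 (the wife proposes): the husband can get 241.2 next round, worth 0.46 × 241.2 = 110.952 now, so the wife offers 110.952, keeping 489.048.
Round 1 (the husband proposes): the wife can get 489.048 next round, worth 0.65 × 489.048 = 317.8812 now; the husband offers that and keeps 282.1188.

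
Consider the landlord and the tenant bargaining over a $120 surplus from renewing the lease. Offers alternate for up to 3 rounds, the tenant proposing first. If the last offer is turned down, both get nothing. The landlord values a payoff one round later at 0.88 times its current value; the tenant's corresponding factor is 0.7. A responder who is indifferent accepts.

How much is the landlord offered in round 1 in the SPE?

Round 3 (the tenant proposes): the landlord will accept anything ≥ 0, so the tenant offers 0 and keeps 120.
Round 2 (the landlord proposes): the tenant can get 120 next round, worth 0.7 × 120 = 84 now, so the landlord offers 84, keeping 36.
Round 1 (the tenant proposes): the landlord can get 36 next round, worth 0.88 × 36 = 31.68 now, so the tenant offers 31.68, keeping 88.32.

31.68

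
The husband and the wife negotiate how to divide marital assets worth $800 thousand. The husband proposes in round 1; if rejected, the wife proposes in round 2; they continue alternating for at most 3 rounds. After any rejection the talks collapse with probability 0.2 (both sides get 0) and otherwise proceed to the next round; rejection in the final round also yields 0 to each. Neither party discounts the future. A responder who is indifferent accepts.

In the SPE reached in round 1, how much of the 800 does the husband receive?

672

Round 3 (the husband proposes): rejection yields 0 for the wife; the husband offers 0 and keeps 800.
Round 2 (the wife proposes): rejecting gives the husband an expected 0.8 × 800 = 640; the wife offers that and keeps 160.
Round 1 (the husband proposes): rejecting gives the wife an expected 0.8 × 160 = 128; the husband offers that and keeps 672.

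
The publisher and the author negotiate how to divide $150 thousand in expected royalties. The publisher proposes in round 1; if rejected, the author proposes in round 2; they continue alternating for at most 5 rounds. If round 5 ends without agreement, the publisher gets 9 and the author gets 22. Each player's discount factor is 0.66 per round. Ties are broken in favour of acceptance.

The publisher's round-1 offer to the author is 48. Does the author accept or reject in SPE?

Work out the author's continuation value if the offer is rejected.
Round 5 (the publisher proposes): the author gets 22 if talks fail, so the publisher offers 22 and keeps 128.
Round 4 (the author proposes): the publisher can get 128 next round, worth 0.66 × 128 = 84.48 now. The author offers 84.48 and keeps 150 − 84.48 = 65.52.
Round 3 (the publisher proposes): the author can get 65.52 next round, worth 0.66 × 65.52 = 43.2432 now. The publisher offers 43.2432 and keeps 150 − 43.2432 = 106.7568.
Round 2 (the author proposes): the publisher can get 106.7568 next round, worth 0.66 × 106.7568 = 70.459488 now. The author offers 70.459488 and keeps 150 − 70.459488 = 79.540512.
So by rejecting in round 1, the author gets 79.540512 next round, worth 0.66 × 79.540512 = 52.49673792 now.
Offer 48 < 52.49673792, so the author rejects.

Reject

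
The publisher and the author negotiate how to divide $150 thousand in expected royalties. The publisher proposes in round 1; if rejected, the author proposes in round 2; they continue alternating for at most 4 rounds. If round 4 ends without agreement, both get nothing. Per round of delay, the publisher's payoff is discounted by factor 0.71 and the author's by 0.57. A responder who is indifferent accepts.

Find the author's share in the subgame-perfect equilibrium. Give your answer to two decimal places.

59.40

Round 4 (the author proposes): rejection yields 0 for the publisher; the author offers 0 and keeps 150.
Round 3 (the publisher proposes): the author can get 150 next round, worth 0.57 × 150 = 85.5 now; the publisher offers that and keeps 64.5.
Round 2 (the author proposes): the publisher can get 64.5 next round, worth 0.71 × 64.5 = 45.795 now, so the author offers 45.795, keeping 104.205.
Round 1 (the publisher proposes): the author can get 104.205 next round, worth 0.57 × 104.205 = 59.39685 now. The publisher offers 59.39685 and keeps 150 − 59.39685 = 90.60315.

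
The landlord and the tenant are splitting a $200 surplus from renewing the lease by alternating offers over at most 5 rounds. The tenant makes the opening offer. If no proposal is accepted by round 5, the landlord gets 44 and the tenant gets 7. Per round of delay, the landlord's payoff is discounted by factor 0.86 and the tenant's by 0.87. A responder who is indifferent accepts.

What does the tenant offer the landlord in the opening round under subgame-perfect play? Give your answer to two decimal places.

63.72

Work backward from the last round.
Round 5 (the tenant proposes): the landlord gets 44 if talks fail, so the tenant offers 44 and keeps 156.
Round 4 (the landlord proposes): the tenant can get 156 next round, worth 0.87 × 156 = 135.72 now, so the landlord offers 135.72, keeping 64.28.
Round 3 (the tenant proposes): the landlord can get 64.28 next round, worth 0.86 × 64.28 = 55.2808 now. The tenant offers 55.2808 and keeps 200 − 55.2808 = 144.7192.
Round 2 (the landlord proposes): the tenant can get 144.7192 next round, worth 0.87 × 144.7192 = 125.905704 now, so the landlord offers 125.905704, keeping 74.094296.
Round 1 (the tenant proposes): the landlord can get 74.094296 next round, worth 0.86 × 74.094296 = 63.72109456 now. The tenant offers 63.72109456 and keeps 200 − 63.72109456 = 136.27890544.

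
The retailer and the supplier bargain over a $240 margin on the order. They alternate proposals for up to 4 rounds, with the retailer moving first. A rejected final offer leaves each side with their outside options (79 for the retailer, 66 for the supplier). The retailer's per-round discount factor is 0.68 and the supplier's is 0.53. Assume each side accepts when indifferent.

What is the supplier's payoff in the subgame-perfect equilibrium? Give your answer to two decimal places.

71.46

Round 4 (the supplier proposes): the retailer gets 79 if talks fail, so the supplier offers 79 and keeps 161.
Round 3 (the retailer proposes): the supplier can get 161 next round, worth 0.53 × 161 = 85.33 now. The retailer offers 85.33 and keeps 240 − 85.33 = 154.67.
Round 2 (the supplier proposes): the retailer can get 154.67 next round, worth 0.68 × 154.67 = 105.1756 now, so the supplier offers 105.1756, keeping 134.8244.
Round 1 (the retailer proposes): the supplier can get 134.8244 next round, worth 0.53 × 134.8244 = 71.456932 now; the retailer offers that and keeps 168.543068.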